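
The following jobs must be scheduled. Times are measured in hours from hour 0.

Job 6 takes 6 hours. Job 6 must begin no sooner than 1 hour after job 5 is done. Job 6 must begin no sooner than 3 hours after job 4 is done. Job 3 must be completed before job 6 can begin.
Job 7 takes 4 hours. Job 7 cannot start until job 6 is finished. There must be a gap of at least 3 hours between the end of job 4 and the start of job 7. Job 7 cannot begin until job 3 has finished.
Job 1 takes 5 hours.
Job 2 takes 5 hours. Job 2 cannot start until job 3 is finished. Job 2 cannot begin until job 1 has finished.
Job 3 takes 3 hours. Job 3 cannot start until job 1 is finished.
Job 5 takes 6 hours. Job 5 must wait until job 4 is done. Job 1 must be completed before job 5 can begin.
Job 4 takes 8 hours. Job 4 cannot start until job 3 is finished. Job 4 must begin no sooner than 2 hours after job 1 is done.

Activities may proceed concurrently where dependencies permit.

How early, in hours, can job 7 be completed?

33

Nothing blocks job 1, so it runs from hour 0 to hour 5.
Job 3 cannot begin until job 1 (finishes hour 5). It runs from hour 5 to 5 + 3 = hour 8.
Job 4 has to wait for job 3 (finishes hour 8); job 1 (finishes hour 5, plus 2-hour gap → hour 7). The latest of these is hour 8, so job 4 runs hour 8 to 8 + 8 = hour 16.
Job 5 needs all of job 4 (finishes hour 16); job 1 (finishes hour 5). That puts its earliest start at hour 16; it finishes at 16 + 6 = hour 22.
For job 6: job 5 (finishes hour 22, plus 1-hour gap → hour 23); job 4 (finishes hour 16, plus 3-hour gap → hour 19); job 3 (finishes hour 8). Taking the maximum gives a start of hour 23, and it finishes at 23 + 6 = hour 29.
For job 7: job 6 (finishes hour 29); job 4 (finishes hour 16, plus 3-hour gap → hour 19); job 3 (finishes hour 8). Taking the maximum gives a start of hour 29, and it finishes at 29 + 4 = hour 33.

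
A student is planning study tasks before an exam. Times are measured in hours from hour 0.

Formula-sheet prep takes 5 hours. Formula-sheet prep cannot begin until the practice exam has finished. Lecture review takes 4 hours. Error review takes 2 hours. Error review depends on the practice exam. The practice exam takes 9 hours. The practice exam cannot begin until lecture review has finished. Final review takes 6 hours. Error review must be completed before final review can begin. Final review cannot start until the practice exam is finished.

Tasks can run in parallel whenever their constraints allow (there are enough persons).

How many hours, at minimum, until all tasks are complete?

21

Nothing blocks lecture review, so it runs from hour 0 to hour 4.
After lecture review (finishes hour 4), the practice exam can start at hour 4 and finishes at hour 13.
Formula-sheet prep waits on the practice exam (finishes hour 13), so it starts at hour 13 and finishes at 13 + 5 = hour 18.
After the practice exam (finishes hour 13), error review can start at hour 13 and finishes at hour 15.
Final review cannot start until error review (finishes hour 15); the practice exam (finishes hour 13). The controlling bound is hour 15, so final review finishes at 15 + 6 = hour 21.
All tasks are finished once the last one completes. Finish times: Lecture review at 4, The practice exam at 13, Error review at 15, Formula-sheet prep at 18, Final review at 21. The latest is hour 21.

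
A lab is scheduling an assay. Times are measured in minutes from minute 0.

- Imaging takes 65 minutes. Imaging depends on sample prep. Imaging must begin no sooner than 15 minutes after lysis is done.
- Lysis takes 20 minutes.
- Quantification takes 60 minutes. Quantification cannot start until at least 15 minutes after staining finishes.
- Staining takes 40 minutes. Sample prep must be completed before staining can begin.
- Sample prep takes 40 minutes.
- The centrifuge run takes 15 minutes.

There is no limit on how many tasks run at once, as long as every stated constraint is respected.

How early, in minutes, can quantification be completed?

Nothing blocks sample prep, so it runs from minute 0 to minute 40.
Staining waits on sample prep (finishes minute 40), so it starts at minute 40 and finishes at 40 + 40 = minute 80.
After staining (finishes minute 80, plus 15-minute gap → minute 95), quantification can start at minute 95 and finishes at minute 155.

155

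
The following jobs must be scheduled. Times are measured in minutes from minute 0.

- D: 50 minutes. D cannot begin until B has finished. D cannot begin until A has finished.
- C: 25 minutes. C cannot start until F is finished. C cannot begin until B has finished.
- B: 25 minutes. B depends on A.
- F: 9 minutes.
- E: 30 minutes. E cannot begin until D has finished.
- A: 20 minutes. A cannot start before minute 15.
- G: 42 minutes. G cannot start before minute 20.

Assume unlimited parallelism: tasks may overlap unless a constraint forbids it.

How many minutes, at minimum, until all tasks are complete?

140

G waits on its own release at minute 20, so it starts at minute 20 and finishes at 20 + 42 = minute 62.
Nothing blocks F, so it runs from minute 0 to minute 9.
After its own release at minute 15, A can start at minute 15 and finishes at minute 35.
B cannot begin until A (finishes minute 35). It runs from minute 35 to 35 + 25 = minute 60.
D needs all of B (finishes minute 60); A (finishes minute 35). That puts its earliest start at minute 60; it finishes at 60 + 50 = minute 110.
After D (finishes minute 110), E can start at minute 110 and finishes at minute 140.
C cannot start until F (finishes minute 9); B (finishes minute 60). The controlling bound is minute 60, so C finishes at 60 + 25 = minute 85.
All tasks are finished once the last one completes. Finish times: A at 35, B at 60, C at 85, D at 110, E at 140, F at 9, G at 62. The latest is minute 140.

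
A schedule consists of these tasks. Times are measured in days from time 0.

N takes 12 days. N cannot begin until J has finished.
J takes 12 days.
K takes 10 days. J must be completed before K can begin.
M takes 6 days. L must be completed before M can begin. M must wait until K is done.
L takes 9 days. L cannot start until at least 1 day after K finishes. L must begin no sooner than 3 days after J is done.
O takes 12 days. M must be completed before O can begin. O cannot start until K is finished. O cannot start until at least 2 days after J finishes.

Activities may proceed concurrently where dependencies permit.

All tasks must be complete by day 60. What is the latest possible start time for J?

O must finish by day 60; it takes 12 days, so it must start by 60 − 12 = day 48.
M must finish before O (must start by day 48). With a 6-day duration, M must start by 48 − 6 = day 42.
L must finish before M (must start by day 42). With a 9-day duration, L must start by 42 − 9 = day 33.
K must finish in time for L (must start by day 33, minus 1-day gap → day 32); M (must start by day 42); O (must start by day 48). The tightest is day 32, so K must start by 32 − 10 = day 22.
Nothing follows N; the deadline of day 60 is its only limit. It must start by 60 − 12 = day 48.
J has several dependents: K (must start by day 22); L (must start by day 33, minus 3-day gap → day 30); N (must start by day 48); O (must start by day 48, minus 2-day gap → day 46). The earliest of those limits is day 22, so J must start by 22 − 12 = day 10.

10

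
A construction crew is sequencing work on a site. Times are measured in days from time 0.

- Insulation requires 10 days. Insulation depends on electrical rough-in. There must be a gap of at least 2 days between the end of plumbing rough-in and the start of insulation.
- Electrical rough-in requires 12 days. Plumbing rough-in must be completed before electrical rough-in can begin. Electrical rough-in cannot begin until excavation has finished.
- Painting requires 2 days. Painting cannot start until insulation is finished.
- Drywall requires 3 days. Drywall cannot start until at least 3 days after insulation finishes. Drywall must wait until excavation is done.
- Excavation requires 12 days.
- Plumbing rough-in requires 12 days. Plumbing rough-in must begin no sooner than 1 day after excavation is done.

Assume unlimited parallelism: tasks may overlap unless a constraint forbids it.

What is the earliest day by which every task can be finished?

53

Excavation has no prerequisites, so it starts at day 0 and finishes at day 12.
After excavation (finishes day 12, plus 1-day gap → day 13), plumbing rough-in can start at day 13 and finishes at day 25.
Electrical rough-in has to wait for plumbing rough-in (finishes day 25); excavation (finishes day 12). The latest of these is day 25, so electrical rough-in runs day 25 to 25 + 12 = day 37.
Insulation cannot start until electrical rough-in (finishes day 37); plumbing rough-in (finishes day 25, plus 2-day gap → day 27). The controlling bound is day 37, so insulation finishes at 37 + 10 = day 47.
After insulation (finishes day 47), painting can start at day 47 and finishes at day 49.
For drywall: insulation (finishes day 47, plus 3-day gap → day 50); excavation (finishes day 12). Taking the maximum gives a start of day 50, and it finishes at 50 + 3 = day 53.
All tasks are finished once the last one completes. Finish times: Excavation at 12, Plumbing rough-in at 25, Electrical rough-in at 37, Insulation at 47, Drywall at 53, Painting at 49. The latest is day 53.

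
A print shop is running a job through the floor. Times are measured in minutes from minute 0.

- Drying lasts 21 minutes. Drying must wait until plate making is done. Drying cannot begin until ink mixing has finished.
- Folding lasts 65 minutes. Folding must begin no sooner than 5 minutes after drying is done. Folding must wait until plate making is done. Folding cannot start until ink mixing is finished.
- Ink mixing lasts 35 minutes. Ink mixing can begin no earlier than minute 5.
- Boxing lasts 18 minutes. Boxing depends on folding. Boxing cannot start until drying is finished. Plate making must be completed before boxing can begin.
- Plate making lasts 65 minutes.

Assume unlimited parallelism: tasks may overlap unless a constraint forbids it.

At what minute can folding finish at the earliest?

156

Ink mixing waits on its own release at minute 5, so it starts at minute 5 and finishes at 5 + 35 = minute 40.
Plate making can start immediately at minute 0; it finishes at minute 65.
Drying needs all of plate making (finishes minute 65); ink mixing (finishes minute 40). That puts its earliest start at minute 65; it finishes at 65 + 21 = minute 86.
Folding has to wait for drying (finishes minute 86, plus 5-minute gap → minute 91); plate making (finishes minute 65); ink mixing (finishes minute 40). The latest of these is minute 91, so folding runs minute 91 to 91 + 65 = minute 156.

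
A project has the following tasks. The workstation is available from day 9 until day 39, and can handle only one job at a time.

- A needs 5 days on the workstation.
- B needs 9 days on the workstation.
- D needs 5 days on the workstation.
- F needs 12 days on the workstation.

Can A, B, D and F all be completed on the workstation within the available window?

No

The workstation window is 39 − 9 = 30 days.
Running back to back, the jobs need 5 + 9 + 5 + 12 = 31 days on the workstation.
Since 31 > 30, they cannot all fit.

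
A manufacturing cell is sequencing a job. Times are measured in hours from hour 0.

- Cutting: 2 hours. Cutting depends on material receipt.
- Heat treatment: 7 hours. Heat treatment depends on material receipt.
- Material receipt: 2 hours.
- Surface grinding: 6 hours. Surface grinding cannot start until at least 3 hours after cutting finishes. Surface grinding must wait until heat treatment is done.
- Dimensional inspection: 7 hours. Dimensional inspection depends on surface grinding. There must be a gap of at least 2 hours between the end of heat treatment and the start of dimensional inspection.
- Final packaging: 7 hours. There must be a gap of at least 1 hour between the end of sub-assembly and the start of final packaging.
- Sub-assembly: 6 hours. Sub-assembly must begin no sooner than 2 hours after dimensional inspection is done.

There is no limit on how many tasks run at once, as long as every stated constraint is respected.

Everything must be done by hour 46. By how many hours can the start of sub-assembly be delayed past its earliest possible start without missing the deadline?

Nothing blocks material receipt, so it runs from hour 0 to hour 2.
Heat treatment waits on material receipt (finishes hour 2), so it starts at hour 2 and finishes at 2 + 7 = hour 9.
Cutting waits on material receipt (finishes hour 2), so it starts at hour 2 and finishes at 2 + 2 = hour 4.
Surface grinding has to wait for cutting (finishes hour 4, plus 3-hour gap → hour 7); heat treatment (finishes hour 9). The latest of these is hour 9, so surface grinding runs hour 9 to 9 + 6 = hour 15.
Dimensional inspection cannot start until surface grinding (finishes hour 15); heat treatment (finishes hour 9, plus 2-hour gap → hour 11). The controlling bound is hour 15, so dimensional inspection finishes at 15 + 7 = hour 22.
Sub-assembly waits on dimensional inspection (finishes hour 22, plus 2-hour gap → hour 24), so it starts at hour 24 and finishes at 24 + 6 = hour 30.

Working backward from the deadline:
Final packaging has no dependents, so it just needs to finish by hour 46. Starting by 46 − 7 = hour 39 achieves that.
Since final packaging (must start by hour 39, minus 1-hour gap → hour 38) depends on it, sub-assembly must finish by hour 38. Backing off its 6-hour duration gives a latest start of hour 32.
So sub-assembly can start as early as hour 24 and as late as hour 32, giving 32 − 24 = 8 hours of slack.

8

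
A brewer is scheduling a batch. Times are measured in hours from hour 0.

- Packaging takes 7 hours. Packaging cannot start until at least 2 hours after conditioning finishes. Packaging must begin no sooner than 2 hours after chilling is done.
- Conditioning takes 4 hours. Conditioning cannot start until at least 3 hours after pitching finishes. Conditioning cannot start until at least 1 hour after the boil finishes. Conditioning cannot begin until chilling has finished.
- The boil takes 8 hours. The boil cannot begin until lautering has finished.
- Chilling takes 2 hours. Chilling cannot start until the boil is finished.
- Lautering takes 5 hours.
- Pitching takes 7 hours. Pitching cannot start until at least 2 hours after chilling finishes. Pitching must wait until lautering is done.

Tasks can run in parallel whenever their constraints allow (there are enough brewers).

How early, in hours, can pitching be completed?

Nothing blocks lautering, so it runs from hour 0 to hour 5.
The boil cannot begin until lautering (finishes hour 5). It runs from hour 5 to 5 + 8 = hour 13.
Chilling waits on the boil (finishes hour 13), so it starts at hour 13 and finishes at 13 + 2 = hour 15.
For pitching: chilling (finishes hour 15, plus 2-hour gap → hour 17); lautering (finishes hour 5). Taking the maximum gives a start of hour 17, and it finishes at 17 + 7 = hour 24.

24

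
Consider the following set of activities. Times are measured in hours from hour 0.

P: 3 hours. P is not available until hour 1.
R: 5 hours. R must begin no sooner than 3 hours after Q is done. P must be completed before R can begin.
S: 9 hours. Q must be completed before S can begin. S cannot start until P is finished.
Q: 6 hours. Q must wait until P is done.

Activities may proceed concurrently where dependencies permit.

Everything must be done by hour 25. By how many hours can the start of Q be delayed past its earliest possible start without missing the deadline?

6

P cannot begin until its own release at hour 1. It runs from hour 1 to 1 + 3 = hour 4.
After P (finishes hour 4), Q can start at hour 4 and finishes at hour 10.

Working backward from the deadline:
Nothing follows R; the deadline of hour 25 is its only limit. It must start by 25 − 5 = hour 20.
S must finish by hour 25; it takes 9 hours, so it must start by 25 − 9 = hour 16.
For Q: R (must start by hour 20, minus 3-hour gap → hour 17); S (must start by hour 16). The most restrictive is hour 16; with a 6-hour duration, Q must start by hour 10.
So Q can start as early as hour 4 and as late as hour 10, giving 10 − 4 = 6 hours of slack.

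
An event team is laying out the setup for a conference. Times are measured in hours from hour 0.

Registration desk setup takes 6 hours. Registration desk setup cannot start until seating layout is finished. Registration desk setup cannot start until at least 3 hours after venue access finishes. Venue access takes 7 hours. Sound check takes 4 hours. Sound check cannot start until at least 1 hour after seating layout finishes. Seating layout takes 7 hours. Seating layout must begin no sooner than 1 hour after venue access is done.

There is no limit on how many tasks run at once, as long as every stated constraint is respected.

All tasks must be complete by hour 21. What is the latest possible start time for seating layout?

Registration desk setup must finish by hour 21; it takes 6 hours, so it must start by 21 − 6 = hour 15.
Sound check must finish by hour 21; it takes 4 hours, so it must start by 21 − 4 = hour 17.
For seating layout: registration desk setup (must start by hour 15); sound check (must start by hour 17, minus 1-hour gap → hour 16). The most restrictive is hour 15; with a 7-hour duration, seating layout must start by hour 8.

8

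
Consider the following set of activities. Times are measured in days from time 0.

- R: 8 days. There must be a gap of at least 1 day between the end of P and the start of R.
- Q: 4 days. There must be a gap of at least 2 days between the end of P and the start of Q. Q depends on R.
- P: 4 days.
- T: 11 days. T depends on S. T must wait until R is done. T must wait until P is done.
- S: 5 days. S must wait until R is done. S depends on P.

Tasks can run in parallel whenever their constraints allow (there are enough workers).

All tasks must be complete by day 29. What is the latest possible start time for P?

Nothing follows Q; the deadline of day 29 is its only limit. It must start by 29 − 4 = day 25.
Nothing follows T; the deadline of day 29 is its only limit. It must start by 29 − 11 = day 18.
S feeds into T (must start by day 18); so S must finish by day 18 and therefore start by day 13.
R feeds Q (must start by day 25); S (must start by day 13); T (must start by day 18). Taking the minimum, R must finish by day 13 and start by 13 − 8 = day 5.
P has several dependents: Q (must start by day 25, minus 2-day gap → day 23); R (must start by day 5, minus 1-day gap → day 4); S (must start by day 13); T (must start by day 18). The earliest of those limits is day 4, so P must start by 4 − 4 = day 0.

0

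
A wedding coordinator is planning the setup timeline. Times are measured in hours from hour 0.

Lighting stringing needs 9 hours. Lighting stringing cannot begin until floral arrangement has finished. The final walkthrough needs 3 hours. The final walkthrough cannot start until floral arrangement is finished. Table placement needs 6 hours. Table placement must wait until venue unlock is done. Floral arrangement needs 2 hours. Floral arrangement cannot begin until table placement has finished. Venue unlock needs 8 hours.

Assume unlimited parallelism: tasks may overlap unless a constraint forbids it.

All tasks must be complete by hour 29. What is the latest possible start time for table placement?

12

To finish by hour 29, lighting stringing (duration 9) must start no later than hour 20.
Nothing follows the final walkthrough; the deadline of hour 29 is its only limit. It must start by 29 − 3 = hour 26.
Floral arrangement feeds lighting stringing (must start by hour 20); the final walkthrough (must start by hour 26). Taking the minimum, floral arrangement must finish by hour 20 and start by 20 − 2 = hour 18.
Table placement feeds into floral arrangement (must start by hour 18); so table placement must finish by hour 18 and therefore start by hour 12.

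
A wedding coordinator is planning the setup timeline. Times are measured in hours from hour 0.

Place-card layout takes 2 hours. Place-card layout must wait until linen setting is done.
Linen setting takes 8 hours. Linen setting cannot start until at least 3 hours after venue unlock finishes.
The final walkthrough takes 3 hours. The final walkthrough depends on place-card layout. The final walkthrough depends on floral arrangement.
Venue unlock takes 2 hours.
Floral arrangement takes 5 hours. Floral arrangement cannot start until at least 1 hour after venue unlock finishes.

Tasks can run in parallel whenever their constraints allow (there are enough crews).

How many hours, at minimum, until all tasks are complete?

18

Venue unlock can start immediately at hour 0; it finishes at hour 2.
Floral arrangement cannot begin until venue unlock (finishes hour 2, plus 1-hour gap → hour 3). It runs from hour 3 to 3 + 5 = hour 8.
Linen setting cannot begin until venue unlock (finishes hour 2, plus 3-hour gap → hour 5). It runs from hour 5 to 5 + 8 = hour 13.
After linen setting (finishes hour 13), place-card layout can start at hour 13 and finishes at hour 15.
For the final walkthrough: place-card layout (finishes hour 15); floral arrangement (finishes hour 8). Taking the maximum gives a start of hour 15, and it finishes at 15 + 3 = hour 18.
All tasks are finished once the last one completes. Finish times: Venue unlock at 2, Linen setting at 13, Floral arrangement at 8, Place-card layout at 15, The final walkthrough at 18. The latest is hour 18.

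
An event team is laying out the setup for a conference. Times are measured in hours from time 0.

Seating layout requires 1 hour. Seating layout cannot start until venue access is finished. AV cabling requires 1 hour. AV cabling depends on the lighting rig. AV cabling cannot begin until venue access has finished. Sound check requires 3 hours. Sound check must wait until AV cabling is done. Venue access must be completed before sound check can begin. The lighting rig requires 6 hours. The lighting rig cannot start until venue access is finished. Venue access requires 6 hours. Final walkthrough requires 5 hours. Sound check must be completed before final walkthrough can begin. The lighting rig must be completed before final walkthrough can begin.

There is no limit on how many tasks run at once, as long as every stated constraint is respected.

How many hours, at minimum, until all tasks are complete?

21

Nothing blocks venue access, so it runs from hour 0 to hour 6.
Seating layout waits on venue access (finishes hour 6), so it starts at hour 6 and finishes at 6 + 1 = hour 7.
The lighting rig waits on venue access (finishes hour 6), so it starts at hour 6 and finishes at 6 + 6 = hour 12.
AV cabling has to wait for the lighting rig (finishes hour 12); venue access (finishes hour 6). The latest of these is hour 12, so AV cabling runs hour 12 to 12 + 1 = hour 13.
Sound check cannot start until AV cabling (finishes hour 13); venue access (finishes hour 6). The controlling bound is hour 13, so sound check finishes at 13 + 3 = hour 16.
Final walkthrough needs all of sound check (finishes hour 16); the lighting rig (finishes hour 12). That puts its earliest start at hour 16; it finishes at 16 + 5 = hour 21.
All tasks are finished once the last one completes. Finish times: Venue access at 6, The lighting rig at 12, AV cabling at 13, Seating layout at 7, Sound check at 16, Final walkthrough at 21. The latest is hour 21.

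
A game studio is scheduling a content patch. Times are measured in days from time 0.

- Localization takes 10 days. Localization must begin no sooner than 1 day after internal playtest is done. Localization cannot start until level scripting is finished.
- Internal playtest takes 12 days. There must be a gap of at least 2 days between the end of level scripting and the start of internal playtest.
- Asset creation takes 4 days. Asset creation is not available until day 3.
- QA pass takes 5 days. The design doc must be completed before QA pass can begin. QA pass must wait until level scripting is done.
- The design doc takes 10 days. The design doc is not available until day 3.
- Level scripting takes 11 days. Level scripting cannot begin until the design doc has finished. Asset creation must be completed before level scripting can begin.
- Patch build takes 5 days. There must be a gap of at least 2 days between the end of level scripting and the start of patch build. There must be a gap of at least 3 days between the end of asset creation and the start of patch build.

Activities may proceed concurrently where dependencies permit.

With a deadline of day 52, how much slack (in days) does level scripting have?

After its own release at day 3, asset creation can start at day 3 and finishes at day 7.
The design doc waits on its own release at day 3, so it starts at day 3 and finishes at 3 + 10 = day 13.
Level scripting needs all of the design doc (finishes day 13); asset creation (finishes day 7). That puts its earliest start at day 13; it finishes at 13 + 11 = day 24.

Working backward from the deadline:
Localization has no dependents, so it just needs to finish by day 52. Starting by 52 − 10 = day 42 achieves that.
Internal playtest feeds into localization (must start by day 42, minus 1-day gap → day 41); so internal playtest must finish by day 41 and therefore start by day 29.
To finish by day 52, QA pass (duration 5) must start no later than day 47.
Patch build has no dependents, so it just needs to finish by day 52. Starting by 52 − 5 = day 47 achieves that.
For level scripting: internal playtest (must start by day 29, minus 2-day gap → day 27); localization (must start by day 42); QA pass (must start by day 47); patch build (must start by day 47, minus 2-day gap → day 45). The most restrictive is day 27; with an 11-day duration, level scripting must start by day 16.
So level scripting can start as early as day 13 and as late as day 16, giving 16 − 13 = 3 days of slack.

3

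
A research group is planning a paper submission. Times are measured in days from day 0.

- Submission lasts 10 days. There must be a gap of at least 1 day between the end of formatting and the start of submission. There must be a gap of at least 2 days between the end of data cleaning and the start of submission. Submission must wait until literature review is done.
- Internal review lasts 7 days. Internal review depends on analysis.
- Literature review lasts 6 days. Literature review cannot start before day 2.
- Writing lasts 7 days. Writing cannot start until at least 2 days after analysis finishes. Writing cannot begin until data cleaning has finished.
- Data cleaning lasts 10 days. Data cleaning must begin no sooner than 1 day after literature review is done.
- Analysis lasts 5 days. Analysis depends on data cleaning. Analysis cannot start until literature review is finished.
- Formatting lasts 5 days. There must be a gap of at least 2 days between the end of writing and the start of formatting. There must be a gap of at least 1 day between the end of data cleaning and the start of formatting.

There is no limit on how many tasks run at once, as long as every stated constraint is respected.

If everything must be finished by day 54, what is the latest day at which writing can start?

29

Submission must finish by day 54; it takes 10 days, so it must start by 54 − 10 = day 44.
Formatting has to be done before submission (must start by day 44, minus 1-day gap → day 43). That means finishing by day 43, i.e. starting by 43 − 5 = day 38.
Writing has to be done before formatting (must start by day 38, minus 2-day gap → day 36). That means finishing by day 36, i.e. starting by 36 − 7 = day 29.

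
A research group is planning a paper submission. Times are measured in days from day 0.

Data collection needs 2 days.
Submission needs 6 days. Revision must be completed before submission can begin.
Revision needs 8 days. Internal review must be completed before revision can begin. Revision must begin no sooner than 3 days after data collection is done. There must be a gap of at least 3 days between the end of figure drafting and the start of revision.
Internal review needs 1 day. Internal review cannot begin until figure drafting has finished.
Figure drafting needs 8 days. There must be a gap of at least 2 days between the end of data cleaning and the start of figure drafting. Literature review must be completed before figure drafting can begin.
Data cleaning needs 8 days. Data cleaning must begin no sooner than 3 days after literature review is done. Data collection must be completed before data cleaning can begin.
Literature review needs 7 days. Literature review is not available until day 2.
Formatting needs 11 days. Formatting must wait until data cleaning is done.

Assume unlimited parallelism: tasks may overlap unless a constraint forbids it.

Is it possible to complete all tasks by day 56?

Yes

Nothing blocks data collection, so it runs from day 0 to day 2.
After its own release at day 2, literature review can start at day 2 and finishes at day 9.
Data cleaning has to wait for literature review (finishes day 9, plus 3-day gap → day 12); data collection (finishes day 2). The latest of these is day 12, so data cleaning runs day 12 to 12 + 8 = day 20.
Formatting cannot begin until data cleaning (finishes day 20). It runs from day 20 to 20 + 11 = day 31.
Figure drafting cannot start until data cleaning (finishes day 20, plus 2-day gap → day 22); literature review (finishes day 9). The controlling bound is day 22, so figure drafting finishes at 22 + 8 = day 30.
Internal review cannot begin until figure drafting (finishes day 30). It runs from day 30 to 30 + 1 = day 31.
For revision: internal review (finishes day 31); data collection (finishes day 2, plus 3-day gap → day 5); figure drafting (finishes day 30, plus 3-day gap → day 33). Taking the maximum gives a start of day 33, and it finishes at 33 + 8 = day 41.
Submission cannot begin until revision (finishes day 41). It runs from day 41 to 41 + 6 = day 47.
Every task is finished by day 47, which is no later than the deadline of 56, so the schedule is feasible.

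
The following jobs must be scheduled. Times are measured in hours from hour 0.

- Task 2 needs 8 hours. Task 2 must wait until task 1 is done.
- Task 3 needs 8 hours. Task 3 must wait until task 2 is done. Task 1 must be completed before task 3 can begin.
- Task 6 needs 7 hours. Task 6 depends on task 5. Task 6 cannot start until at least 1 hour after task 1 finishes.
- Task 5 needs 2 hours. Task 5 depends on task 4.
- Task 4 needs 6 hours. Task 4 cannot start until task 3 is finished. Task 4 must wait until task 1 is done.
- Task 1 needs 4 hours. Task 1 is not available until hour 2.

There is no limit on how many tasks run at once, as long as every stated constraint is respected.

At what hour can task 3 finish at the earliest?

Task 1 cannot begin until its own release at hour 2. It runs from hour 2 to 2 + 4 = hour 6.
Task 2 cannot begin until task 1 (finishes hour 6). It runs from hour 6 to 6 + 8 = hour 14.
For task 3: task 2 (finishes hour 14); task 1 (finishes hour 6). Taking the maximum gives a start of hour 14, and it finishes at 14 + 8 = hour 22.

22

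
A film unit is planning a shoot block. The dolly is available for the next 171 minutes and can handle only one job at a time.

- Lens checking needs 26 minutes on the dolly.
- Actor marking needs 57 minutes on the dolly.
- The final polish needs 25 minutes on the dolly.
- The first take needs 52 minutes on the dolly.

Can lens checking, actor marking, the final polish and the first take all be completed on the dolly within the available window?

Running back to back, the jobs need 26 + 57 + 25 + 52 = 160 minutes on the dolly.
Since 160 ≤ 171, they fit within the window.

Yes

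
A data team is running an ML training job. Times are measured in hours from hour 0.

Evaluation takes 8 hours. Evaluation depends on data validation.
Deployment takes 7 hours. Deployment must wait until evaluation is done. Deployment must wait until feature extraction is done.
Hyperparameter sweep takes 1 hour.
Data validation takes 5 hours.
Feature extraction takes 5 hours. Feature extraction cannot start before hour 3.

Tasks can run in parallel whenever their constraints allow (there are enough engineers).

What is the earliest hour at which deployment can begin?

13

Feature extraction cannot begin until its own release at hour 3. It runs from hour 3 to 3 + 5 = hour 8.
Data validation can start immediately at hour 0; it finishes at hour 5.
After data validation (finishes hour 5), evaluation can start at hour 5 and finishes at hour 13.
Deployment waits on evaluation (finishes hour 13); feature extraction (finishes hour 8). The latest of these is hour 13, which is the earliest deployment can start.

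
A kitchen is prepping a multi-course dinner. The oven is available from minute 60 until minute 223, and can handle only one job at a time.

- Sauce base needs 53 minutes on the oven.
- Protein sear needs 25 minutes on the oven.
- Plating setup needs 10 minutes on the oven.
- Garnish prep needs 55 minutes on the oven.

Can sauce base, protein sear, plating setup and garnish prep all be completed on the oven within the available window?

Yes

The oven window is 223 − 60 = 163 minutes.
Running back to back, the jobs need 53 + 25 + 10 + 55 = 143 minutes on the oven.
Since 143 ≤ 163, they fit within the window.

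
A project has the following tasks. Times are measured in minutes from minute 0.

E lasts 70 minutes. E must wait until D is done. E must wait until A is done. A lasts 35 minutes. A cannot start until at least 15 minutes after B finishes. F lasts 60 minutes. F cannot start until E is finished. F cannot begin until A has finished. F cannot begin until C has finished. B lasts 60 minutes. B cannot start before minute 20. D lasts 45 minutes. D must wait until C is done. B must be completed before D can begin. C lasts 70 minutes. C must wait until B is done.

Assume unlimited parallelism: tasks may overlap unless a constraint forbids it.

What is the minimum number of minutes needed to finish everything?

After its own release at minute 20, B can start at minute 20 and finishes at minute 80.
C cannot begin until B (finishes minute 80). It runs from minute 80 to 80 + 70 = minute 150.
For D: C (finishes minute 150); B (finishes minute 80). Taking the maximum gives a start of minute 150, and it finishes at 150 + 45 = minute 195.
A waits on B (finishes minute 80, plus 15-minute gap → minute 95), so it starts at minute 95 and finishes at 95 + 35 = minute 130.
E needs all of D (finishes minute 195); A (finishes minute 130). That puts its earliest start at minute 195; it finishes at 195 + 70 = minute 265.
F cannot start until E (finishes minute 265); A (finishes minute 130); C (finishes minute 150). The controlling bound is minute 265, so F finishes at 265 + 60 = minute 325.
All tasks are finished once the last one completes. Finish times: A at 130, B at 80, C at 150, D at 195, E at 265, F at 325. The latest is minute 325.

325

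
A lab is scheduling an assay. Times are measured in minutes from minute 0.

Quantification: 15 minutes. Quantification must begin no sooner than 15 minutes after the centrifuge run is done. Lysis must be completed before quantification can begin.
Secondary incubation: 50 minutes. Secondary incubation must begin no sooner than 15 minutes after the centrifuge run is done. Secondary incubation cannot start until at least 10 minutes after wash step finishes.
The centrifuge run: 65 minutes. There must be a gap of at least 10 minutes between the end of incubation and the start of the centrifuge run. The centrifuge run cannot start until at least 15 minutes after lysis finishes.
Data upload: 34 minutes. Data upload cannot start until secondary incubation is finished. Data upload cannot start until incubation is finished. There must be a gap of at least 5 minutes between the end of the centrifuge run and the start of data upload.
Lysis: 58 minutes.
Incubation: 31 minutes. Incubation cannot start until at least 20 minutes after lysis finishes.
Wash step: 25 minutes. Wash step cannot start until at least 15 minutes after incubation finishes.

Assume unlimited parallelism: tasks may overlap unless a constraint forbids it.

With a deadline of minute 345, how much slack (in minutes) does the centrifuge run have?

Nothing blocks lysis, so it runs from minute 0 to minute 58.
Incubation waits on lysis (finishes minute 58, plus 20-minute gap → minute 78), so it starts at minute 78 and finishes at 78 + 31 = minute 109.
For the centrifuge run: incubation (finishes minute 109, plus 10-minute gap → minute 119); lysis (finishes minute 58, plus 15-minute gap → minute 73). Taking the maximum gives a start of minute 119, and it finishes at 119 + 65 = minute 184.

Working backward from the deadline:
To finish by minute 345, data upload (duration 34) must start no later than minute 311.
Secondary incubation must finish before data upload (must start by minute 311). With a 50-minute duration, secondary incubation must start by 311 − 50 = minute 261.
Quantification has no dependents, so it just needs to finish by minute 345. Starting by 345 − 15 = minute 330 achieves that.
For the centrifuge run: secondary incubation (must start by minute 261, minus 15-minute gap → minute 246); quantification (must start by minute 330, minus 15-minute gap → minute 315); data upload (must start by minute 311, minus 5-minute gap → minute 306). The most restrictive is minute 246; with a 65-minute duration, the centrifuge run must start by minute 181.
So the centrifuge run can start as early as minute 119 and as late as minute 181, giving 181 − 119 = 62 minutes of slack.

62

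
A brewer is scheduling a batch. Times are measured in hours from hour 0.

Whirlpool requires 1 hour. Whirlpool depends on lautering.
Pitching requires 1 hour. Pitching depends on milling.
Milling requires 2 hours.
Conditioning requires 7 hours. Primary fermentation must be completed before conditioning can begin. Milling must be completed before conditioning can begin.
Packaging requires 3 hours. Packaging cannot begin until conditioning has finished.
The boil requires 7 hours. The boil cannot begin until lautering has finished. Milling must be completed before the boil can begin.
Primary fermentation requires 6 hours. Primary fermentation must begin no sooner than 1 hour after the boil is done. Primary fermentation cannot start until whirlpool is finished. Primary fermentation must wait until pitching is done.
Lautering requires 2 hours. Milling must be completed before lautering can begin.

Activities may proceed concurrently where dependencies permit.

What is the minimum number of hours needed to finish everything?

28

Milling has no prerequisites, so it starts at hour 0 and finishes at hour 2.
After milling (finishes hour 2), pitching can start at hour 2 and finishes at hour 3.
Lautering cannot begin until milling (finishes hour 2). It runs from hour 2 to 2 + 2 = hour 4.
After lautering (finishes hour 4), whirlpool can start at hour 4 and finishes at hour 5.
The boil has to wait for lautering (finishes hour 4); milling (finishes hour 2). The latest of these is hour 4, so the boil runs hour 4 to 4 + 7 = hour 11.
Primary fermentation has to wait for the boil (finishes hour 11, plus 1-hour gap → hour 12); whirlpool (finishes hour 5); pitching (finishes hour 3). The latest of these is hour 12, so primary fermentation runs hour 12 to 12 + 6 = hour 18.
For conditioning: primary fermentation (finishes hour 18); milling (finishes hour 2). Taking the maximum gives a start of hour 18, and it finishes at 18 + 7 = hour 25.
Packaging cannot begin until conditioning (finishes hour 25). It runs from hour 25 to 25 + 3 = hour 28.
All tasks are finished once the last one completes. Finish times: Milling at 2, Lautering at 4, The boil at 11, Whirlpool at 5, Pitching at 3, Primary fermentation at 18, Conditioning at 25, Packaging at 28. The latest is hour 28.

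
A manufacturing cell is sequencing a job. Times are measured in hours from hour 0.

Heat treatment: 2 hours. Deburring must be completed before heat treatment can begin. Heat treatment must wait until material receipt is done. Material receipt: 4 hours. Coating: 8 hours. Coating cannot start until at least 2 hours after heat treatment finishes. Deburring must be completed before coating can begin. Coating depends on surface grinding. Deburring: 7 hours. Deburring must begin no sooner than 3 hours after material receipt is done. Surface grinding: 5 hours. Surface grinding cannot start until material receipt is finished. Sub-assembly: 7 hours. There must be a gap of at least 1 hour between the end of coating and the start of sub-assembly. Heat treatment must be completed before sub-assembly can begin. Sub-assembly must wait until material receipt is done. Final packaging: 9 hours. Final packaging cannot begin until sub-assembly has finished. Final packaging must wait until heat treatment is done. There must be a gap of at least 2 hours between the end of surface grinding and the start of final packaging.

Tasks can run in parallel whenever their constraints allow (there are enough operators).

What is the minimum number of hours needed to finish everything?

43

Material receipt can start immediately at hour 0; it finishes at hour 4.
After material receipt (finishes hour 4), surface grinding can start at hour 4 and finishes at hour 9.
Deburring cannot begin until material receipt (finishes hour 4, plus 3-hour gap → hour 7). It runs from hour 7 to 7 + 7 = hour 14.
Heat treatment cannot start until deburring (finishes hour 14); material receipt (finishes hour 4). The controlling bound is hour 14, so heat treatment finishes at 14 + 2 = hour 16.
Coating needs all of heat treatment (finishes hour 16, plus 2-hour gap → hour 18); deburring (finishes hour 14); surface grinding (finishes hour 9). That puts its earliest start at hour 18; it finishes at 18 + 8 = hour 26.
Sub-assembly has to wait for coating (finishes hour 26, plus 1-hour gap → hour 27); heat treatment (finishes hour 16); material receipt (finishes hour 4). The latest of these is hour 27, so sub-assembly runs hour 27 to 27 + 7 = hour 34.
Final packaging has to wait for sub-assembly (finishes hour 34); heat treatment (finishes hour 16); surface grinding (finishes hour 9, plus 2-hour gap → hour 11). The latest of these is hour 34, so final packaging runs hour 34 to 34 + 9 = hour 43.
All tasks are finished once the last one completes. Finish times: Material receipt at 4, Deburring at 14, Heat treatment at 16, Surface grinding at 9, Coating at 26, Sub-assembly at 34, Final packaging at 43. The latest is hour 43.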